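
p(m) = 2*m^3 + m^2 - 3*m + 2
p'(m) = 6*m^2 + 2*m - 3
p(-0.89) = 4.05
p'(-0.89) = -0.03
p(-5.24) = -242.58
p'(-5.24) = 151.27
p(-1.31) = 3.15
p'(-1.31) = 4.68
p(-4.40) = -135.81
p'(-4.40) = 104.36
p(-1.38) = 2.79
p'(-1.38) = 5.67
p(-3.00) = -34.00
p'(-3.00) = 45.00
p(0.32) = 1.21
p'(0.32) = -1.75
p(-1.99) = -3.83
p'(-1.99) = 16.78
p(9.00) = 1514.00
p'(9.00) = 501.00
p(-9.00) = -1348.00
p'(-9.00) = 465.00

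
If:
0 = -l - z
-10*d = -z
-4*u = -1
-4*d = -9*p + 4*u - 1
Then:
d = z/10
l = -z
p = 2*z/45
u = 1/4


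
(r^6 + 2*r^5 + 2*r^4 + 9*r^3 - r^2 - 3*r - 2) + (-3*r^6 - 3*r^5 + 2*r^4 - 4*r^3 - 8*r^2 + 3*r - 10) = -2*r^6 - r^5 + 4*r^4 + 5*r^3 - 9*r^2 - 12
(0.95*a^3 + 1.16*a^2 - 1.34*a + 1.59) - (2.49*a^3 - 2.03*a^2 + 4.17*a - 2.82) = -1.54*a^3 + 3.19*a^2 - 5.51*a + 4.41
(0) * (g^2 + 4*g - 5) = 0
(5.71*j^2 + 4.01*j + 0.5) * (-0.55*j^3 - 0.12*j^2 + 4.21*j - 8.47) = -3.1405*j^5 - 2.8907*j^4 + 23.2829*j^3 - 31.5416*j^2 - 31.8597*j - 4.235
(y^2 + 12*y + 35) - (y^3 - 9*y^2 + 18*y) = -y^3 + 10*y^2 - 6*y + 35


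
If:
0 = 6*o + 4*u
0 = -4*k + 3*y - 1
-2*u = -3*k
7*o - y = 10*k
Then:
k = -1/55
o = 1/55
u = -3/110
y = 17/55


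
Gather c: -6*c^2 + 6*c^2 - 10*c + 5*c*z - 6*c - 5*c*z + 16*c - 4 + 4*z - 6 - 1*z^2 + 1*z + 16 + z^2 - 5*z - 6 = 0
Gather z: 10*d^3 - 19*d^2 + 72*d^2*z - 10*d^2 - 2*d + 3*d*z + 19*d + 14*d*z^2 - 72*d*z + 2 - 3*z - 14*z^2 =10*d^3 - 29*d^2 + 17*d + z^2*(14*d - 14) + z*(72*d^2 - 69*d - 3) + 2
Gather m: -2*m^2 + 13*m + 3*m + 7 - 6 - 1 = -2*m^2 + 16*m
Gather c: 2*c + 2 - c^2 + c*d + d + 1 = -c^2 + c*(d + 2) + d + 3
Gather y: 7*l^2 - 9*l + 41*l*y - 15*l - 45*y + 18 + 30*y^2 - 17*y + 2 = 7*l^2 - 24*l + 30*y^2 + y*(41*l - 62) + 20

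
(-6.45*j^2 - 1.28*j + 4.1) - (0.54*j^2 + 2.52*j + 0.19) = -6.99*j^2 - 3.8*j + 3.91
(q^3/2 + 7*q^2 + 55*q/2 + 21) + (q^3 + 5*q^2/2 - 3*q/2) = 3*q^3/2 + 19*q^2/2 + 26*q + 21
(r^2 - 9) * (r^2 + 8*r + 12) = r^4 + 8*r^3 + 3*r^2 - 72*r - 108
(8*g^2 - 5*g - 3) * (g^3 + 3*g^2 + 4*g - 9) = 8*g^5 + 19*g^4 + 14*g^3 - 101*g^2 + 33*g + 27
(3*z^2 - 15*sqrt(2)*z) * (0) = 0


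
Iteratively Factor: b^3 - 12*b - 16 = (b + 2)*(b^2 - 2*b - 8) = (b + 2)^2*(b - 4)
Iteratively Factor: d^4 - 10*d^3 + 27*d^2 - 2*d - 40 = (d - 2)*(d^3 - 8*d^2 + 11*d + 20) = (d - 2)*(d + 1)*(d^2 - 9*d + 20) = (d - 5)*(d - 2)*(d + 1)*(d - 4)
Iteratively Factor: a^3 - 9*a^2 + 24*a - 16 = (a - 4)*(a^2 - 5*a + 4) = (a - 4)*(a - 1)*(a - 4)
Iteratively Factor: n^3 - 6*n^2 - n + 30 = (n - 3)*(n^2 - 3*n - 10) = (n - 5)*(n - 3)*(n + 2)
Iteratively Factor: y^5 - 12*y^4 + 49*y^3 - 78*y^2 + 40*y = (y - 4)*(y^4 - 8*y^3 + 17*y^2 - 10*y) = (y - 4)*(y - 1)*(y^3 - 7*y^2 + 10*y) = y*(y - 4)*(y - 1)*(y^2 - 7*y + 10) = y*(y - 4)*(y - 2)*(y - 1)*(y - 5)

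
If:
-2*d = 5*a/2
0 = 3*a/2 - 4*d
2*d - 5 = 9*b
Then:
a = 0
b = -5/9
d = 0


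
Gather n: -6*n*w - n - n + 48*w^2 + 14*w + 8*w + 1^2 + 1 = n*(-6*w - 2) + 48*w^2 + 22*w + 2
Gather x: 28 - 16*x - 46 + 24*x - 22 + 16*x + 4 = 24*x - 36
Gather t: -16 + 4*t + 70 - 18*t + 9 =63 - 14*t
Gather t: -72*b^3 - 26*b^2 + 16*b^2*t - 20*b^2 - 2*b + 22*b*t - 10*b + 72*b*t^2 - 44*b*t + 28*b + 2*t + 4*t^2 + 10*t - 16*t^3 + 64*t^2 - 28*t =-72*b^3 - 46*b^2 + 16*b - 16*t^3 + t^2*(72*b + 68) + t*(16*b^2 - 22*b - 16)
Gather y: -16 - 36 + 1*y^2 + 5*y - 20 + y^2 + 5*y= 2*y^2 + 10*y - 72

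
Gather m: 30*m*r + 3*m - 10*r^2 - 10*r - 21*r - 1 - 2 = m*(30*r + 3) - 10*r^2 - 31*r - 3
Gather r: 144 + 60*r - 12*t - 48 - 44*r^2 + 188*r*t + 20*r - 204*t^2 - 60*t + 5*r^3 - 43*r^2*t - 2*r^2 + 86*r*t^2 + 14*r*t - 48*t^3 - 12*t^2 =5*r^3 + r^2*(-43*t - 46) + r*(86*t^2 + 202*t + 80) - 48*t^3 - 216*t^2 - 72*t + 96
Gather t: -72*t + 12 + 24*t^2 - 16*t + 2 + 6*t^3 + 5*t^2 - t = 6*t^3 + 29*t^2 - 89*t + 14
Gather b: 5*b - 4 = 5*b - 4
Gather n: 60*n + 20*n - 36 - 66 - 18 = 80*n - 120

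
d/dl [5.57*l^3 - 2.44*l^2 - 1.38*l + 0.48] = 16.71*l^2 - 4.88*l - 1.38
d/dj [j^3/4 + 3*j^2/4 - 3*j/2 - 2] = 3*j^2/4 + 3*j/2 - 3/2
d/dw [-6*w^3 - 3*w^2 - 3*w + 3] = -18*w^2 - 6*w - 3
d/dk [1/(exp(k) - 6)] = -exp(k)/(exp(k) - 6)^2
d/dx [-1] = 0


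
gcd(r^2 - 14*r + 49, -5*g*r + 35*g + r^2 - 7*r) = r - 7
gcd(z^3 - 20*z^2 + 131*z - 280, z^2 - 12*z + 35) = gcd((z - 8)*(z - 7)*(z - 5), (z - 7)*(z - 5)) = z^2 - 12*z + 35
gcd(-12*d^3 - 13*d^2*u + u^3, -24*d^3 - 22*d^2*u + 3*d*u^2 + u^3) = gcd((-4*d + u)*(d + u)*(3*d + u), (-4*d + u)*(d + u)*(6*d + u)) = -4*d^2 - 3*d*u + u^2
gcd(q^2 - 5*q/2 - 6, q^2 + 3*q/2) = q + 3/2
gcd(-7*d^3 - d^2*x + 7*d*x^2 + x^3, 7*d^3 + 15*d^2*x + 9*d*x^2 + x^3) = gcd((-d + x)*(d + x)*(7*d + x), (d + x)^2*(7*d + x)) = 7*d^2 + 8*d*x + x^2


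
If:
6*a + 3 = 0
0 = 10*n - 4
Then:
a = -1/2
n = 2/5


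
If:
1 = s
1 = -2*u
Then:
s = 1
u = -1/2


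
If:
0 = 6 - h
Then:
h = 6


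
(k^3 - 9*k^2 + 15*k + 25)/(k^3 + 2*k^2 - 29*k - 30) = (k - 5)/(k + 6)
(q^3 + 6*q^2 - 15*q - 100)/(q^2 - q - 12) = (q^2 + 10*q + 25)/(q + 3)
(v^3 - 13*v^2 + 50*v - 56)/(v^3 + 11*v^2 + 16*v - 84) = (v^2 - 11*v + 28)/(v^2 + 13*v + 42)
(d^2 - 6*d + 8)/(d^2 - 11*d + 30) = (d^2 - 6*d + 8)/(d^2 - 11*d + 30)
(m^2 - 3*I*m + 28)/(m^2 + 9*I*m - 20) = (m - 7*I)/(m + 5*I)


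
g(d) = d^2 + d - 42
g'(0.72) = 2.44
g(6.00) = 0.00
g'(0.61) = 2.22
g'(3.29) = 7.58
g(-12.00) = 90.00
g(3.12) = -29.15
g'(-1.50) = -2.00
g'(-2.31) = -3.62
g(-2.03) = -39.91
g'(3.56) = 8.12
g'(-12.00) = -23.00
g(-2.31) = -38.97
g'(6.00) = 13.00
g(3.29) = -27.89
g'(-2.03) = -3.06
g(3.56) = -25.77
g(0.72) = -40.76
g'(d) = 2*d + 1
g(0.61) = -41.02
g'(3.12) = 7.24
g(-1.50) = -41.25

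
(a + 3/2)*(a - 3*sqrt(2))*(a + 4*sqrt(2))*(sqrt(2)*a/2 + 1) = sqrt(2)*a^4/2 + 3*sqrt(2)*a^3/4 + 2*a^3 - 11*sqrt(2)*a^2 + 3*a^2 - 24*a - 33*sqrt(2)*a/2 - 36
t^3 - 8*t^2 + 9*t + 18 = (t - 6)*(t - 3)*(t + 1)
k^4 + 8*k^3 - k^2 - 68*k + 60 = (k - 2)*(k - 1)*(k + 5)*(k + 6)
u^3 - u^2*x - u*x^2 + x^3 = (-u + x)^2*(u + x)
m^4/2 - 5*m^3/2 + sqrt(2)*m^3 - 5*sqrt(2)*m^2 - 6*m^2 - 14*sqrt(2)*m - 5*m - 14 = (m/2 + 1)*(m - 7)*(m + sqrt(2))^2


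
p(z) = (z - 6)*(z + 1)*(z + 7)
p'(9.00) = 238.00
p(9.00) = 480.00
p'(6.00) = 91.00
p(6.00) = 0.00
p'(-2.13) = -35.91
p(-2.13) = 44.74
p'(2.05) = -20.19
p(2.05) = -109.03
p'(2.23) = -17.16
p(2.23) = -112.39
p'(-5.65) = 32.17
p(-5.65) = 73.13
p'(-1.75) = -38.81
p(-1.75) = 30.52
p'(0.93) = -34.69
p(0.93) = -77.60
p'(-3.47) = -18.76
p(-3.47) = 82.57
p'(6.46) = 110.03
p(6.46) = 46.19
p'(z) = (z - 6)*(z + 1) + (z - 6)*(z + 7) + (z + 1)*(z + 7) = 3*z^2 + 4*z - 41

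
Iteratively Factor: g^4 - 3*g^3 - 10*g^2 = (g)*(g^3 - 3*g^2 - 10*g) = g^2*(g^2 - 3*g - 10) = g^2*(g + 2)*(g - 5)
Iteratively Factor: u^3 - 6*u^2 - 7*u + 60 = (u - 4)*(u^2 - 2*u - 15) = (u - 4)*(u + 3)*(u - 5)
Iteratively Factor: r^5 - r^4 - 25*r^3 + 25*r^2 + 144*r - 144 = (r - 3)*(r^4 + 2*r^3 - 19*r^2 - 32*r + 48) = (r - 4)*(r - 3)*(r^3 + 6*r^2 + 5*r - 12) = (r - 4)*(r - 3)*(r - 1)*(r^2 + 7*r + 12) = (r - 4)*(r - 3)*(r - 1)*(r + 4)*(r + 3)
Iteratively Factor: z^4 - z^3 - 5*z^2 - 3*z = (z)*(z^3 - z^2 - 5*z - 3) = z*(z + 1)*(z^2 - 2*z - 3) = z*(z + 1)^2*(z - 3)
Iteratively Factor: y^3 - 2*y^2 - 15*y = (y - 5)*(y^2 + 3*y) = (y - 5)*(y + 3)*(y)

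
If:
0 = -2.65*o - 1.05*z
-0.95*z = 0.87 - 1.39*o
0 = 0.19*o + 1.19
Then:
No Solution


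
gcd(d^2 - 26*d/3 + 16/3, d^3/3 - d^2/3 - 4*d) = 1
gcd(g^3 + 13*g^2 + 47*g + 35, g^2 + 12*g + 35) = g^2 + 12*g + 35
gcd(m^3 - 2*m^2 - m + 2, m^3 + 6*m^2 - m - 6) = m^2 - 1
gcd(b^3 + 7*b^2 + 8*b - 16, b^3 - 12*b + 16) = b + 4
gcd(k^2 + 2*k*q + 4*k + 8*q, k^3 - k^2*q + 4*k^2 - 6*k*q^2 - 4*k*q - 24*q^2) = k^2 + 2*k*q + 4*k + 8*q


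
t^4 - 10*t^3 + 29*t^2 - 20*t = t*(t - 5)*(t - 4)*(t - 1)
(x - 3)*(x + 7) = x^2 + 4*x - 21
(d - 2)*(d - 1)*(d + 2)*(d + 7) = d^4 + 6*d^3 - 11*d^2 - 24*d + 28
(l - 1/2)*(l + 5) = l^2 + 9*l/2 - 5/2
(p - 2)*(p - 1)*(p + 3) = p^3 - 7*p + 6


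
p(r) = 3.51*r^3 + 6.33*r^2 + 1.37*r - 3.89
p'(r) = 10.53*r^2 + 12.66*r + 1.37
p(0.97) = 6.60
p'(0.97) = 23.56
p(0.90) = 5.03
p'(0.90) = 21.29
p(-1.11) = -2.41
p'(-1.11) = 0.29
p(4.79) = 533.67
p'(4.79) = 303.61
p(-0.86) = -2.62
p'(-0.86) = -1.73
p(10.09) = 4260.00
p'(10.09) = 1201.15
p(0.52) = -0.97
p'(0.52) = 10.80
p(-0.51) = -3.41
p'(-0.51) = -2.35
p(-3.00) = -45.80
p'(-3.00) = 58.16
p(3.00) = 151.96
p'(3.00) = 134.12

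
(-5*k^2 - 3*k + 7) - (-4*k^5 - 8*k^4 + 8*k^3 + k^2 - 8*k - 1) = 4*k^5 + 8*k^4 - 8*k^3 - 6*k^2 + 5*k + 8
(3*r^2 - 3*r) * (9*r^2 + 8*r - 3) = 27*r^4 - 3*r^3 - 33*r^2 + 9*r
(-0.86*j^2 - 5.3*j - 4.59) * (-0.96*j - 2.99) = 0.8256*j^3 + 7.6594*j^2 + 20.2534*j + 13.7241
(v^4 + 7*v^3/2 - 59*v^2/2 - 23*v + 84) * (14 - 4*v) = -4*v^5 + 167*v^3 - 321*v^2 - 658*v + 1176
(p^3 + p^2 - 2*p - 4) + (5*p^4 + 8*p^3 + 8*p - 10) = 5*p^4 + 9*p^3 + p^2 + 6*p - 14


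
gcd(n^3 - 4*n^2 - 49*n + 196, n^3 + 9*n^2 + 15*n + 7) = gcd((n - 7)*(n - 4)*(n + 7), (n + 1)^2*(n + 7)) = n + 7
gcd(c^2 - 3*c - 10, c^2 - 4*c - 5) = c - 5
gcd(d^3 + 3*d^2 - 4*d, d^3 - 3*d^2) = d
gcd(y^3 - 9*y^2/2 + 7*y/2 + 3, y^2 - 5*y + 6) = y^2 - 5*y + 6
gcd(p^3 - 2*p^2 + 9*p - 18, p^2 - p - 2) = p - 2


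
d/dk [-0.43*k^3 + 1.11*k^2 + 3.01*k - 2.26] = -1.29*k^2 + 2.22*k + 3.01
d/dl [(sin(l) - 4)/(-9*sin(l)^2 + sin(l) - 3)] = (9*sin(l)^2 - 72*sin(l) + 1)*cos(l)/(9*sin(l)^2 - sin(l) + 3)^2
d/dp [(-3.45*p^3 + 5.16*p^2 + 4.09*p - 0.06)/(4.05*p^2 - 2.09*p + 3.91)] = (-13.9725*p^4 + 14.421*p^3 - 67.8174*p^2 + 40.8372*p + 15.8665)/(16.4025*p^4 - 16.929*p^3 + 36.0391*p^2 - 16.3438*p + 15.2881)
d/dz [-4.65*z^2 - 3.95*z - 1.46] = -9.3*z - 3.95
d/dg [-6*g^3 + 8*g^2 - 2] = 2*g*(8 - 9*g)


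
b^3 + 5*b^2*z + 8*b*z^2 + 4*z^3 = (b + z)*(b + 2*z)^2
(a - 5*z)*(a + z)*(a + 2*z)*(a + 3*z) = a^4 + a^3*z - 19*a^2*z^2 - 49*a*z^3 - 30*z^4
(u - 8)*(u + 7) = u^2 - u - 56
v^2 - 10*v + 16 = (v - 8)*(v - 2)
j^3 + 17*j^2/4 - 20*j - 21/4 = (j - 3)*(j + 1/4)*(j + 7)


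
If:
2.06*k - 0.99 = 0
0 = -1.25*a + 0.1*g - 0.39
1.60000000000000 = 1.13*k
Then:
No Solution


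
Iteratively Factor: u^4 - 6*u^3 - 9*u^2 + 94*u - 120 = (u - 2)*(u^3 - 4*u^2 - 17*u + 60) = (u - 2)*(u + 4)*(u^2 - 8*u + 15) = (u - 3)*(u - 2)*(u + 4)*(u - 5)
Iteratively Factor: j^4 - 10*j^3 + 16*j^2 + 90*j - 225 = (j - 5)*(j^3 - 5*j^2 - 9*j + 45) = (j - 5)*(j - 3)*(j^2 - 2*j - 15) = (j - 5)^2*(j - 3)*(j + 3)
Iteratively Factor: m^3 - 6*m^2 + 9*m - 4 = (m - 1)*(m^2 - 5*m + 4) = (m - 1)^2*(m - 4)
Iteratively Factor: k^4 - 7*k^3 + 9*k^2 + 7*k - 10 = (k - 1)*(k^3 - 6*k^2 + 3*k + 10) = (k - 2)*(k - 1)*(k^2 - 4*k - 5) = (k - 5)*(k - 2)*(k - 1)*(k + 1)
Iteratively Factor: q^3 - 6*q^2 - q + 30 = (q - 3)*(q^2 - 3*q - 10) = (q - 5)*(q - 3)*(q + 2)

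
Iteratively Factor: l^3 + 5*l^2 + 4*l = (l + 1)*(l^2 + 4*l) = (l + 1)*(l + 4)*(l)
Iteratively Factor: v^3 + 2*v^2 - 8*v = (v)*(v^2 + 2*v - 8) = v*(v - 2)*(v + 4)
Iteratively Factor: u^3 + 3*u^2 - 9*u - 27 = (u + 3)*(u^2 - 9) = (u - 3)*(u + 3)*(u + 3)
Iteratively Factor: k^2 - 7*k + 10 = (k - 2)*(k - 5)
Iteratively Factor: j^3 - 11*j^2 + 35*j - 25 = (j - 1)*(j^2 - 10*j + 25) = (j - 5)*(j - 1)*(j - 5)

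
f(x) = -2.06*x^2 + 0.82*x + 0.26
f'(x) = 0.82 - 4.12*x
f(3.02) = -16.05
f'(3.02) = -11.62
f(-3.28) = -24.59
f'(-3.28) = 14.33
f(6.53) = -82.23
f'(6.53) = -26.08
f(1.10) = -1.33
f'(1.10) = -3.71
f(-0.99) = -2.57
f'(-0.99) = 4.90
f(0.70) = -0.18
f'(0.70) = -2.06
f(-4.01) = -36.15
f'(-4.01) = 17.34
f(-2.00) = -9.62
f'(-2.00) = 9.06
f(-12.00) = -306.22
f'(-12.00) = 50.26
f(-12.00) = -306.22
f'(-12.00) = 50.26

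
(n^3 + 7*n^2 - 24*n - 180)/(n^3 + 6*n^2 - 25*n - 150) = (n + 6)/(n + 5)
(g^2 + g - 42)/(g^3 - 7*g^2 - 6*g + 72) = (g + 7)/(g^2 - g - 12)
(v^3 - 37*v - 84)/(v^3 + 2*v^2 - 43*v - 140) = (v + 3)/(v + 5)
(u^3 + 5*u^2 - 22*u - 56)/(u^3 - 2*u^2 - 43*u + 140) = (u + 2)/(u - 5)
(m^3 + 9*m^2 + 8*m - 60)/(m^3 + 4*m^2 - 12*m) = (m + 5)/m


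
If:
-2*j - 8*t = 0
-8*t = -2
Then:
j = -1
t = 1/4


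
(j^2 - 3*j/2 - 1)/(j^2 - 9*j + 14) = (j + 1/2)/(j - 7)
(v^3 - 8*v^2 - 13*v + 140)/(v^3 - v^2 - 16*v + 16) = (v^2 - 12*v + 35)/(v^2 - 5*v + 4)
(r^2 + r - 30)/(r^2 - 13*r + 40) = (r + 6)/(r - 8)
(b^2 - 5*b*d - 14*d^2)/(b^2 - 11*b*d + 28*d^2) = (b + 2*d)/(b - 4*d)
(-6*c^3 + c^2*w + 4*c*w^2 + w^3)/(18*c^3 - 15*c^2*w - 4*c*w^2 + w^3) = (2*c + w)/(-6*c + w)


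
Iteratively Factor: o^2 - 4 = (o - 2)*(o + 2)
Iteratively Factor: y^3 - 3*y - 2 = (y + 1)*(y^2 - y - 2) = (y - 2)*(y + 1)*(y + 1)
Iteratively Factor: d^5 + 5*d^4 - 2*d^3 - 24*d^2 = (d)*(d^4 + 5*d^3 - 2*d^2 - 24*d) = d^2*(d^3 + 5*d^2 - 2*d - 24) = d^2*(d - 2)*(d^2 + 7*d + 12) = d^2*(d - 2)*(d + 4)*(d + 3)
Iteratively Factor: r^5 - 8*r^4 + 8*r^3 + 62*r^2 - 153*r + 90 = (r - 2)*(r^4 - 6*r^3 - 4*r^2 + 54*r - 45) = (r - 2)*(r + 3)*(r^3 - 9*r^2 + 23*r - 15) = (r - 2)*(r - 1)*(r + 3)*(r^2 - 8*r + 15) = (r - 3)*(r - 2)*(r - 1)*(r + 3)*(r - 5)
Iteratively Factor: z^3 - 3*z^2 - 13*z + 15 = (z - 1)*(z^2 - 2*z - 15) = (z - 1)*(z + 3)*(z - 5)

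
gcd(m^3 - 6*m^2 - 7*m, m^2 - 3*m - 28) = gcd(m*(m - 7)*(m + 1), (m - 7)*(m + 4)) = m - 7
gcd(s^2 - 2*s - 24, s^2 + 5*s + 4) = s + 4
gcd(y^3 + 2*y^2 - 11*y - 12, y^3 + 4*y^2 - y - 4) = y^2 + 5*y + 4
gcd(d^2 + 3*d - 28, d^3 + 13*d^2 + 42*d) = d + 7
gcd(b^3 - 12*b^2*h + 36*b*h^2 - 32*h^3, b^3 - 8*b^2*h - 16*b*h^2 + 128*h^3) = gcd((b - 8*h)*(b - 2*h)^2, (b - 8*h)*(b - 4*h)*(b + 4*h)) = b - 8*h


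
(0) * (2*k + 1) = 0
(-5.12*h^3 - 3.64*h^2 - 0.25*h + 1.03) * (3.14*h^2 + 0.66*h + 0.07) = -16.0768*h^5 - 14.8088*h^4 - 3.5458*h^3 + 2.8144*h^2 + 0.6623*h + 0.0721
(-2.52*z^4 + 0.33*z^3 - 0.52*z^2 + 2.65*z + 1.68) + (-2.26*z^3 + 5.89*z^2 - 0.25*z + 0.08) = -2.52*z^4 - 1.93*z^3 + 5.37*z^2 + 2.4*z + 1.76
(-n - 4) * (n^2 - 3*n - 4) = -n^3 - n^2 + 16*n + 16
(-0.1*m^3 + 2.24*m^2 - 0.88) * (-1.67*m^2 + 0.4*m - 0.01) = 0.167*m^5 - 3.7808*m^4 + 0.897*m^3 + 1.4472*m^2 - 0.352*m + 0.0088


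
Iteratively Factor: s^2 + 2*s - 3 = (s - 1)*(s + 3)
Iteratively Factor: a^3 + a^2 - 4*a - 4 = (a + 1)*(a^2 - 4) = (a - 2)*(a + 1)*(a + 2)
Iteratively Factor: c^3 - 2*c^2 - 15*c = (c + 3)*(c^2 - 5*c) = c*(c + 3)*(c - 5)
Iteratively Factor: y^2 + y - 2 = (y - 1)*(y + 2)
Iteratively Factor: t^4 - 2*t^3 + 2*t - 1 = (t - 1)*(t^3 - t^2 - t + 1) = (t - 1)*(t + 1)*(t^2 - 2*t + 1) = (t - 1)^2*(t + 1)*(t - 1)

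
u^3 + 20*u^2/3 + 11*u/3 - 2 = (u - 1/3)*(u + 1)*(u + 6)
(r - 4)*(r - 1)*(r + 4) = r^3 - r^2 - 16*r + 16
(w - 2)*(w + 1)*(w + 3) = w^3 + 2*w^2 - 5*w - 6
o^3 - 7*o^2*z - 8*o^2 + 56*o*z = o*(o - 8)*(o - 7*z)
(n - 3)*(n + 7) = n^2 + 4*n - 21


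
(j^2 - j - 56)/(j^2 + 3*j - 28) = (j - 8)/(j - 4)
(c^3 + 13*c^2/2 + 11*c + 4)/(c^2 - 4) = (c^2 + 9*c/2 + 2)/(c - 2)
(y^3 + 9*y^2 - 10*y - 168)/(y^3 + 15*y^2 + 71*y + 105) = (y^2 + 2*y - 24)/(y^2 + 8*y + 15)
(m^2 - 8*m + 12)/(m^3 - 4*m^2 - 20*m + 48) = 1/(m + 4)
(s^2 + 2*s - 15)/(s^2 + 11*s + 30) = (s - 3)/(s + 6)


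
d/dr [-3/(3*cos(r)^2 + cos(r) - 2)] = -3*(6*cos(r) + 1)*sin(r)/(3*cos(r)^2 + cos(r) - 2)^2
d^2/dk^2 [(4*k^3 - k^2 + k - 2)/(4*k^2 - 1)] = 2*(32*k^3 - 108*k^2 + 24*k - 9)/(64*k^6 - 48*k^4 + 12*k^2 - 1)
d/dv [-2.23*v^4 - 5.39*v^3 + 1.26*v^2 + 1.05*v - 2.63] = -8.92*v^3 - 16.17*v^2 + 2.52*v + 1.05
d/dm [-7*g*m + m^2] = -7*g + 2*m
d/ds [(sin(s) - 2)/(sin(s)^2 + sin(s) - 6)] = -cos(s)/(sin(s) + 3)^2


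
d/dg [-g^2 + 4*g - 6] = 4 - 2*g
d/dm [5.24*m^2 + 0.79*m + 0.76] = 10.48*m + 0.79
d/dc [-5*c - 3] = -5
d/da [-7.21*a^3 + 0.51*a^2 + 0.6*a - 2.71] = -21.63*a^2 + 1.02*a + 0.6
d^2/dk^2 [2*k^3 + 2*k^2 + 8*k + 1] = 12*k + 4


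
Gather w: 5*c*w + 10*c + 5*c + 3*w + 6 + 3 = 15*c + w*(5*c + 3) + 9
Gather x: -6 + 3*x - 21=3*x - 27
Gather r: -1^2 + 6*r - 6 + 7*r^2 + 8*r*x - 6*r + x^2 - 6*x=7*r^2 + 8*r*x + x^2 - 6*x - 7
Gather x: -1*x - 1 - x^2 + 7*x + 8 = -x^2 + 6*x + 7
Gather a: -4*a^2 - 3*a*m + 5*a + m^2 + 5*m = -4*a^2 + a*(5 - 3*m) + m^2 + 5*m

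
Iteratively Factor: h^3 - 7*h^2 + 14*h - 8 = (h - 4)*(h^2 - 3*h + 2) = (h - 4)*(h - 2)*(h - 1)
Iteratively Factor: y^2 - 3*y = (y)*(y - 3)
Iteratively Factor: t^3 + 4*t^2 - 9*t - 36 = (t - 3)*(t^2 + 7*t + 12) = (t - 3)*(t + 4)*(t + 3)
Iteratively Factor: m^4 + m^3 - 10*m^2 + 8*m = (m - 2)*(m^3 + 3*m^2 - 4*m) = m*(m - 2)*(m^2 + 3*m - 4) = m*(m - 2)*(m - 1)*(m + 4)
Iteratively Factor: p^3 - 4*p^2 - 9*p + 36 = (p + 3)*(p^2 - 7*p + 12) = (p - 4)*(p + 3)*(p - 3)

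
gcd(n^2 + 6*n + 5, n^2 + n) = n + 1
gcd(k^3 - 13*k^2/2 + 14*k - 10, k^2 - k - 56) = 1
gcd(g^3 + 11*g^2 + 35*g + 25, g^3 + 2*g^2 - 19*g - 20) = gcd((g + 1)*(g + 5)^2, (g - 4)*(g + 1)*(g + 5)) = g^2 + 6*g + 5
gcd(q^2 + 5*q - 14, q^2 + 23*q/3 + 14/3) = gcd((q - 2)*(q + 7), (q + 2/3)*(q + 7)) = q + 7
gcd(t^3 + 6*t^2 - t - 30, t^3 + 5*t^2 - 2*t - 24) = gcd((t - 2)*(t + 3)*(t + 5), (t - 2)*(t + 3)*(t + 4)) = t^2 + t - 6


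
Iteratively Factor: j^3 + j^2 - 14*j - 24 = (j - 4)*(j^2 + 5*j + 6) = (j - 4)*(j + 2)*(j + 3)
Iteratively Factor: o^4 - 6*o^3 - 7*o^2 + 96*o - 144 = (o + 4)*(o^3 - 10*o^2 + 33*o - 36) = (o - 3)*(o + 4)*(o^2 - 7*o + 12) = (o - 4)*(o - 3)*(o + 4)*(o - 3)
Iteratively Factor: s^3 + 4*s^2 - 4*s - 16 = (s + 2)*(s^2 + 2*s - 8) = (s - 2)*(s + 2)*(s + 4)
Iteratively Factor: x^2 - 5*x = (x)*(x - 5)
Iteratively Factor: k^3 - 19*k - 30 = (k + 3)*(k^2 - 3*k - 10) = (k - 5)*(k + 3)*(k + 2)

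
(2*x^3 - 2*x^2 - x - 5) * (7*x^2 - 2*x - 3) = 14*x^5 - 18*x^4 - 9*x^3 - 27*x^2 + 13*x + 15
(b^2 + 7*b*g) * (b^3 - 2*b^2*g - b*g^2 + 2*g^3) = b^5 + 5*b^4*g - 15*b^3*g^2 - 5*b^2*g^3 + 14*b*g^4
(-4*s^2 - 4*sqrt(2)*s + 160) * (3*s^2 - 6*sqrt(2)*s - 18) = -12*s^4 + 12*sqrt(2)*s^3 + 600*s^2 - 888*sqrt(2)*s - 2880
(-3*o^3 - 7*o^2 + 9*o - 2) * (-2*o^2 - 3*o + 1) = 6*o^5 + 23*o^4 - 30*o^2 + 15*o - 2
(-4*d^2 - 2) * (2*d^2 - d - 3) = -8*d^4 + 4*d^3 + 8*d^2 + 2*d + 6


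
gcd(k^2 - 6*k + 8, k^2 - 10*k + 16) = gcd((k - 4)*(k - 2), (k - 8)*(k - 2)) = k - 2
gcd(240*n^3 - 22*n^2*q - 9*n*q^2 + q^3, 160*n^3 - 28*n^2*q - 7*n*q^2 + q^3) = -40*n^2 - 3*n*q + q^2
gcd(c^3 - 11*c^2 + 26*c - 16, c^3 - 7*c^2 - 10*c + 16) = c^2 - 9*c + 8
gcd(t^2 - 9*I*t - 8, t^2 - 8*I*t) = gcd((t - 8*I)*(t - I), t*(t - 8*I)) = t - 8*I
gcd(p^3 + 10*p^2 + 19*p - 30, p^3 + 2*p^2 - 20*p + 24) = p + 6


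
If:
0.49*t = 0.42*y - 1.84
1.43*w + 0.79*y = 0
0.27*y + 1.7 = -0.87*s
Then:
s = -0.310344827586207*y - 1.95402298850575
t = 0.857142857142857*y - 3.75510204081633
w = -0.552447552447552*y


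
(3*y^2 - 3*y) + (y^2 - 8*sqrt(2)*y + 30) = 4*y^2 - 8*sqrt(2)*y - 3*y + 30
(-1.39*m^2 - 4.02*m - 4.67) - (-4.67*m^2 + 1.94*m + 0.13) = 3.28*m^2 - 5.96*m - 4.8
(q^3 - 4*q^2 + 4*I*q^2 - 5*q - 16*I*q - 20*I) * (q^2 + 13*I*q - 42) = q^5 - 4*q^4 + 17*I*q^4 - 99*q^3 - 68*I*q^3 + 376*q^2 - 253*I*q^2 + 470*q + 672*I*q + 840*I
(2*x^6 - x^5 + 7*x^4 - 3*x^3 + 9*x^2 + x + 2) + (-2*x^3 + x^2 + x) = 2*x^6 - x^5 + 7*x^4 - 5*x^3 + 10*x^2 + 2*x + 2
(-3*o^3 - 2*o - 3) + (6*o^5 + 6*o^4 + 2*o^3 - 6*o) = 6*o^5 + 6*o^4 - o^3 - 8*o - 3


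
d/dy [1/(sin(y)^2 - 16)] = -2*sin(y)*cos(y)/(sin(y)^2 - 16)^2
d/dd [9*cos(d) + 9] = -9*sin(d)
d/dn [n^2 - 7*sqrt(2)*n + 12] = 2*n - 7*sqrt(2)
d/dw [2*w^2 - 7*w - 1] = 4*w - 7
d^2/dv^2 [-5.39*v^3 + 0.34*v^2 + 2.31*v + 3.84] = 0.68 - 32.34*v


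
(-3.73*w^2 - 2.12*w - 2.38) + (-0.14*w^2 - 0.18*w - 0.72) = -3.87*w^2 - 2.3*w - 3.1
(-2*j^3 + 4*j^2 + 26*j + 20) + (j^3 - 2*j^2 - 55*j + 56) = -j^3 + 2*j^2 - 29*j + 76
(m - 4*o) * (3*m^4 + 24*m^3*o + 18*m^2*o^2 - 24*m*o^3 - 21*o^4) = 3*m^5 + 12*m^4*o - 78*m^3*o^2 - 96*m^2*o^3 + 75*m*o^4 + 84*o^5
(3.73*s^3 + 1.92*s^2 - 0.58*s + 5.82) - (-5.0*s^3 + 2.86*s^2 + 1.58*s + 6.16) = 8.73*s^3 - 0.94*s^2 - 2.16*s - 0.34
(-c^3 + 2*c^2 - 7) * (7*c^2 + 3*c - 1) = -7*c^5 + 11*c^4 + 7*c^3 - 51*c^2 - 21*c + 7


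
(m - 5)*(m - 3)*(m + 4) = m^3 - 4*m^2 - 17*m + 60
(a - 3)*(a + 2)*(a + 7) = a^3 + 6*a^2 - 13*a - 42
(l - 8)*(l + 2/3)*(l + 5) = l^3 - 7*l^2/3 - 42*l - 80/3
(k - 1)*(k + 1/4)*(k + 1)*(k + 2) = k^4 + 9*k^3/4 - k^2/2 - 9*k/4 - 1/2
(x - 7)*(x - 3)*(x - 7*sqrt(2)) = x^3 - 10*x^2 - 7*sqrt(2)*x^2 + 21*x + 70*sqrt(2)*x - 147*sqrt(2)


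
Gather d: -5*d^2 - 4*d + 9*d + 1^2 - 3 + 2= -5*d^2 + 5*d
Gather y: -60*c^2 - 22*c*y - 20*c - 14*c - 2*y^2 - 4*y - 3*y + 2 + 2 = -60*c^2 - 34*c - 2*y^2 + y*(-22*c - 7) + 4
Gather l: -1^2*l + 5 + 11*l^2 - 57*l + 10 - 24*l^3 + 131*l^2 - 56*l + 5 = -24*l^3 + 142*l^2 - 114*l + 20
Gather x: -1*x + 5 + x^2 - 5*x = x^2 - 6*x + 5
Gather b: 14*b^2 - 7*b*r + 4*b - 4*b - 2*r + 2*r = 14*b^2 - 7*b*r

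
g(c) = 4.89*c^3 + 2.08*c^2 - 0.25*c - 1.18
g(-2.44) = -59.22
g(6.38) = 1351.79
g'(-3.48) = 162.93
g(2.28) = 67.02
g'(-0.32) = -0.08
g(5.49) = 869.28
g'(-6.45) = 583.23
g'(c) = 14.67*c^2 + 4.16*c - 0.25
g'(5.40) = 449.99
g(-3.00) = -113.74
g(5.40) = 828.12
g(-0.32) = -1.05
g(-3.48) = -181.21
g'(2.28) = 85.50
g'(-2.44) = 76.94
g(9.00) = 3729.86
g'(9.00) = 1225.46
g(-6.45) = -1225.20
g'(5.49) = 464.74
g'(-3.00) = 119.30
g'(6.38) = 623.42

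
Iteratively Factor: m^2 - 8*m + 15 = (m - 3)*(m - 5)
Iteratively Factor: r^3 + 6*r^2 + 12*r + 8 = (r + 2)*(r^2 + 4*r + 4) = (r + 2)^2*(r + 2)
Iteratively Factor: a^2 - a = (a)*(a - 1)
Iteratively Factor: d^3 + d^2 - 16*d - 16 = (d + 1)*(d^2 - 16) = (d - 4)*(d + 1)*(d + 4)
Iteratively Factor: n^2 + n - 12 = (n - 3)*(n + 4)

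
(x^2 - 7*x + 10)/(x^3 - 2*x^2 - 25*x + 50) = 1/(x + 5)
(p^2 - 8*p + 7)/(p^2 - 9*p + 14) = (p - 1)/(p - 2)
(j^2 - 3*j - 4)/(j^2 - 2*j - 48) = (-j^2 + 3*j + 4)/(-j^2 + 2*j + 48)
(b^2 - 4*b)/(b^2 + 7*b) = (b - 4)/(b + 7)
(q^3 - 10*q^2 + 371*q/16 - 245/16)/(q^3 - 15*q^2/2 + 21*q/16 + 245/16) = (4*q - 5)/(4*q + 5)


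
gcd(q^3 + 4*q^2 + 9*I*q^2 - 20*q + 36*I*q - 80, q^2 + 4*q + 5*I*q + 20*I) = q^2 + q*(4 + 5*I) + 20*I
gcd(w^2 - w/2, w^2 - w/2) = w^2 - w/2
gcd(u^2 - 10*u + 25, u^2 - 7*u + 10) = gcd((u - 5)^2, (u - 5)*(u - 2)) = u - 5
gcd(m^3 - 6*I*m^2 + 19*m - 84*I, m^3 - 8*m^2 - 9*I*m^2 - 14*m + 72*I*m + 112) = m - 7*I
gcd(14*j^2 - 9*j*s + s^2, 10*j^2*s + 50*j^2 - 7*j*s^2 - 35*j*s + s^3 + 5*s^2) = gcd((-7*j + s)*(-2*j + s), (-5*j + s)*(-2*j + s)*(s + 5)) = -2*j + s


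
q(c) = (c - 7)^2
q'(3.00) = -8.00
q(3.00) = 16.00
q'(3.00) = -8.00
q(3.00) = 16.00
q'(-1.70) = -17.40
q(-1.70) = 75.69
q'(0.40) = -13.20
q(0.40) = 43.56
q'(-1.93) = -17.86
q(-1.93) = 79.74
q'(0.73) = -12.54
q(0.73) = 39.31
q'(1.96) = -10.08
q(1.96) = 25.40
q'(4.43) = -5.14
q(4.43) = 6.60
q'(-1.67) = -17.34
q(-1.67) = 75.17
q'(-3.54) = -21.08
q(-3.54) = 111.09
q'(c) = 2*c - 14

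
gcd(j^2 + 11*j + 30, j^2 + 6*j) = j + 6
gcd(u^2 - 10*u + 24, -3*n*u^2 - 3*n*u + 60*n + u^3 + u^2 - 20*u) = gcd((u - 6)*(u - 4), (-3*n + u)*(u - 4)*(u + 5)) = u - 4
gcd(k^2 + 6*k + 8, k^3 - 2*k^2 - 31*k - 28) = k + 4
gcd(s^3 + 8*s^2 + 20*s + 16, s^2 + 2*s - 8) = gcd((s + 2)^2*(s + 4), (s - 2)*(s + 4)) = s + 4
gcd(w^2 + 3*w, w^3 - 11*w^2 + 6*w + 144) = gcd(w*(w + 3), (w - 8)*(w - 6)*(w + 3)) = w + 3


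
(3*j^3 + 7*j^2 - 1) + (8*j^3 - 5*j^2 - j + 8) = 11*j^3 + 2*j^2 - j + 7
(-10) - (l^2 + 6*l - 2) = -l^2 - 6*l - 8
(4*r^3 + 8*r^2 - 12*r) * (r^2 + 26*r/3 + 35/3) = 4*r^5 + 128*r^4/3 + 104*r^3 - 32*r^2/3 - 140*r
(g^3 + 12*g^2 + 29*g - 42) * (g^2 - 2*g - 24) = g^5 + 10*g^4 - 19*g^3 - 388*g^2 - 612*g + 1008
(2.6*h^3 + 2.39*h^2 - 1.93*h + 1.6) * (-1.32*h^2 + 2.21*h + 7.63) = -3.432*h^5 + 2.5912*h^4 + 27.6675*h^3 + 11.8584*h^2 - 11.1899*h + 12.208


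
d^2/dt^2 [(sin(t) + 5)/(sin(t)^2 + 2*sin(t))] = (-sin(t)^2 - 18*sin(t) - 28 + 10/sin(t) + 60/sin(t)^2 + 40/sin(t)^3)/(sin(t) + 2)^3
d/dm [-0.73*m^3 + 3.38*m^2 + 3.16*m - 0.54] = -2.19*m^2 + 6.76*m + 3.16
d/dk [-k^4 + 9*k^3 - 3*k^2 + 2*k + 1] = -4*k^3 + 27*k^2 - 6*k + 2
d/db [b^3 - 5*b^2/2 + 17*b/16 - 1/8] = 3*b^2 - 5*b + 17/16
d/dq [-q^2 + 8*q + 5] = 8 - 2*q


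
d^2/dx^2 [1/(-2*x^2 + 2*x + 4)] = (-x^2 + x + (2*x - 1)^2 + 2)/(-x^2 + x + 2)^3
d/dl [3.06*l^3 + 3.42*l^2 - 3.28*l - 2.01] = 9.18*l^2 + 6.84*l - 3.28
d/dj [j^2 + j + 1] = 2*j + 1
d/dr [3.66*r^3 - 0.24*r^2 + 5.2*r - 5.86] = 10.98*r^2 - 0.48*r + 5.2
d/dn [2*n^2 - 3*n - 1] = 4*n - 3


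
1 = 1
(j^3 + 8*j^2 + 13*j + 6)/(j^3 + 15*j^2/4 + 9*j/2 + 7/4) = 4*(j + 6)/(4*j + 7)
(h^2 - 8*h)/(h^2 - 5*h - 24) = h/(h + 3)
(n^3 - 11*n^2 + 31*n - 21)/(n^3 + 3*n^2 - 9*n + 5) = (n^2 - 10*n + 21)/(n^2 + 4*n - 5)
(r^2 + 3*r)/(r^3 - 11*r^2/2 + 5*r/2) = 2*(r + 3)/(2*r^2 - 11*r + 5)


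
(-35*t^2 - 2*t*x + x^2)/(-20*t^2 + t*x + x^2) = (-7*t + x)/(-4*t + x)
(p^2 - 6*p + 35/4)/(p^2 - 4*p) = (p^2 - 6*p + 35/4)/(p*(p - 4))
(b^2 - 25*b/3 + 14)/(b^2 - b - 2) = (-b^2 + 25*b/3 - 14)/(-b^2 + b + 2)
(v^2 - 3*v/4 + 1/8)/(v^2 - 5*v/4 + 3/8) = (4*v - 1)/(4*v - 3)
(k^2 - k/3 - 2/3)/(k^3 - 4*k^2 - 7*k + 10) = (k + 2/3)/(k^2 - 3*k - 10)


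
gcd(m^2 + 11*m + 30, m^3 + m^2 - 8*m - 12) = 1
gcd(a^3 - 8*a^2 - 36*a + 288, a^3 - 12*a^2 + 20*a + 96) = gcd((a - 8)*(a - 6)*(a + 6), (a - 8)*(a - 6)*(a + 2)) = a^2 - 14*a + 48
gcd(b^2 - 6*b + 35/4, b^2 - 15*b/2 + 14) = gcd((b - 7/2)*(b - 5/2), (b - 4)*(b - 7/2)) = b - 7/2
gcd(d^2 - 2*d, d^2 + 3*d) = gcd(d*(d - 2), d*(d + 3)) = d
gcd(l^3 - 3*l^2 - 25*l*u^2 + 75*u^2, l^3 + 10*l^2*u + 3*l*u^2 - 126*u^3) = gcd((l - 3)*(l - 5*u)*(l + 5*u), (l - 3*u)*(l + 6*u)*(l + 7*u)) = 1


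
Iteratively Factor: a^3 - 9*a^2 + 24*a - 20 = (a - 5)*(a^2 - 4*a + 4) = (a - 5)*(a - 2)*(a - 2)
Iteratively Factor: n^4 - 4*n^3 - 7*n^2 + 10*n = (n - 1)*(n^3 - 3*n^2 - 10*n) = n*(n - 1)*(n^2 - 3*n - 10) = n*(n - 1)*(n + 2)*(n - 5)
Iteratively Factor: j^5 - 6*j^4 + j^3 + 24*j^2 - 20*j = (j - 2)*(j^4 - 4*j^3 - 7*j^2 + 10*j) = (j - 2)*(j + 2)*(j^3 - 6*j^2 + 5*j) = (j - 2)*(j - 1)*(j + 2)*(j^2 - 5*j) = (j - 5)*(j - 2)*(j - 1)*(j + 2)*(j)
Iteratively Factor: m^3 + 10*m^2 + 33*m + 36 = (m + 4)*(m^2 + 6*m + 9) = (m + 3)*(m + 4)*(m + 3)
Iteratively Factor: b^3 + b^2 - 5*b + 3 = (b + 3)*(b^2 - 2*b + 1) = (b - 1)*(b + 3)*(b - 1)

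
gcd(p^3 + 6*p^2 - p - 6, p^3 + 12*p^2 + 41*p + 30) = p^2 + 7*p + 6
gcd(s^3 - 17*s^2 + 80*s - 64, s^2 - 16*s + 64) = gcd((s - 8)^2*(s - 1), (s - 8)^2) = s^2 - 16*s + 64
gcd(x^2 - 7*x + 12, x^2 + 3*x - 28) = x - 4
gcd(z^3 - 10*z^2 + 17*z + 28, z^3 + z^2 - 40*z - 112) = z - 7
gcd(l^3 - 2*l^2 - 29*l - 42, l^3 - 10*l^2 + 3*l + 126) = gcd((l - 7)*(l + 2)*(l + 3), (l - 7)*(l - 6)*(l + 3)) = l^2 - 4*l - 21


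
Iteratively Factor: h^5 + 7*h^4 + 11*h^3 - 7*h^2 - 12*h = (h)*(h^4 + 7*h^3 + 11*h^2 - 7*h - 12) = h*(h - 1)*(h^3 + 8*h^2 + 19*h + 12) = h*(h - 1)*(h + 4)*(h^2 + 4*h + 3) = h*(h - 1)*(h + 1)*(h + 4)*(h + 3)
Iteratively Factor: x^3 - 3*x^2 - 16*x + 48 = (x - 3)*(x^2 - 16) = (x - 3)*(x + 4)*(x - 4)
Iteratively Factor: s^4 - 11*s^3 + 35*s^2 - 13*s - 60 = (s - 5)*(s^3 - 6*s^2 + 5*s + 12) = (s - 5)*(s + 1)*(s^2 - 7*s + 12) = (s - 5)*(s - 3)*(s + 1)*(s - 4)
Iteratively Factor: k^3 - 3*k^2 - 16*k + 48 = (k - 4)*(k^2 + k - 12) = (k - 4)*(k + 4)*(k - 3)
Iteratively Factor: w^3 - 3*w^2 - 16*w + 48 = (w - 3)*(w^2 - 16) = (w - 4)*(w - 3)*(w + 4)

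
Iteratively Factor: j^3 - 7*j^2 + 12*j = (j)*(j^2 - 7*j + 12) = j*(j - 4)*(j - 3)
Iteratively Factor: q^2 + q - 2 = (q - 1)*(q + 2)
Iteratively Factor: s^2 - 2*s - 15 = (s - 5)*(s + 3)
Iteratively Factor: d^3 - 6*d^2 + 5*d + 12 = (d + 1)*(d^2 - 7*d + 12) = (d - 4)*(d + 1)*(d - 3)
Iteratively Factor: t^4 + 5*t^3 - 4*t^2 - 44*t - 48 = (t - 3)*(t^3 + 8*t^2 + 20*t + 16) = (t - 3)*(t + 2)*(t^2 + 6*t + 8) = (t - 3)*(t + 2)*(t + 4)*(t + 2)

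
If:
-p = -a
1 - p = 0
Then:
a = 1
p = 1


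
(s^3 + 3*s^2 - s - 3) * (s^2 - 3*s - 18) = s^5 - 28*s^3 - 54*s^2 + 27*s + 54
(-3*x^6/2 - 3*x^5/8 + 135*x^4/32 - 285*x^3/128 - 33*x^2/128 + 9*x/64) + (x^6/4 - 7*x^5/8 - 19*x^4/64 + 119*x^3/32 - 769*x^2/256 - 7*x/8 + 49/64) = -5*x^6/4 - 5*x^5/4 + 251*x^4/64 + 191*x^3/128 - 835*x^2/256 - 47*x/64 + 49/64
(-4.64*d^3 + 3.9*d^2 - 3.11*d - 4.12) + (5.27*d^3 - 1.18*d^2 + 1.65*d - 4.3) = 0.63*d^3 + 2.72*d^2 - 1.46*d - 8.42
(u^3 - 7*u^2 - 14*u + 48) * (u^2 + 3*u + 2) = u^5 - 4*u^4 - 33*u^3 - 8*u^2 + 116*u + 96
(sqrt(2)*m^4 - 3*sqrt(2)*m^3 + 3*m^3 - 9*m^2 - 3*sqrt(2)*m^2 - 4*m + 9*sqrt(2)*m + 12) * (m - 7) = sqrt(2)*m^5 - 10*sqrt(2)*m^4 + 3*m^4 - 30*m^3 + 18*sqrt(2)*m^3 + 30*sqrt(2)*m^2 + 59*m^2 - 63*sqrt(2)*m + 40*m - 84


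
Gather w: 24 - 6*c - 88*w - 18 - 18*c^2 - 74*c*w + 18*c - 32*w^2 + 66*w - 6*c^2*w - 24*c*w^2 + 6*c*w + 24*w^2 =-18*c^2 + 12*c + w^2*(-24*c - 8) + w*(-6*c^2 - 68*c - 22) + 6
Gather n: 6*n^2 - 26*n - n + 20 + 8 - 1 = 6*n^2 - 27*n + 27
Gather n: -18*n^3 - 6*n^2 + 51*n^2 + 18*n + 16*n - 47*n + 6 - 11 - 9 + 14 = -18*n^3 + 45*n^2 - 13*n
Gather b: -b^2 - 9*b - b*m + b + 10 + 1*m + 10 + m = -b^2 + b*(-m - 8) + 2*m + 20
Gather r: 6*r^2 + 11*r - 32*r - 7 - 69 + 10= 6*r^2 - 21*r - 66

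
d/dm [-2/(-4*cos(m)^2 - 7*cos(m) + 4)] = 2*(8*cos(m) + 7)*sin(m)/(-4*sin(m)^2 + 7*cos(m))^2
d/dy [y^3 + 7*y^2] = y*(3*y + 14)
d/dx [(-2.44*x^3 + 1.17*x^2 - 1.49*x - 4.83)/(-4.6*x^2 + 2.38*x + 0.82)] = (11.224*x^4 - 11.6144*x^3 - 10.0718*x^2 - 42.5172*x + 10.2736)/(21.16*x^4 - 21.896*x^3 - 1.8796*x^2 + 3.9032*x + 0.6724)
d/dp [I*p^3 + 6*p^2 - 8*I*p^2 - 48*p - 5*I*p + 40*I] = 3*I*p^2 + p*(12 - 16*I) - 48 - 5*I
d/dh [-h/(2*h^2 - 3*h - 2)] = 2*(h^2 + 1)/(4*h^4 - 12*h^3 + h^2 + 12*h + 4)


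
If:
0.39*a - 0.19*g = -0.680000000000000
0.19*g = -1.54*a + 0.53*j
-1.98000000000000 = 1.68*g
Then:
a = -2.32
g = -1.18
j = -7.16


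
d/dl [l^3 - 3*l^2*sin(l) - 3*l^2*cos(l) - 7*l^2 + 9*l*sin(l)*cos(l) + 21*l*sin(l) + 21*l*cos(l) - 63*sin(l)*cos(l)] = -3*sqrt(2)*l^2*cos(l + pi/4) + 3*l^2 - 27*l*sin(l) + 15*l*cos(l) + 9*l*cos(2*l) - 14*l + 9*sin(2*l)/2 + 21*sqrt(2)*sin(l + pi/4) - 63*cos(2*l)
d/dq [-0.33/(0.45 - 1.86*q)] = -0.6138/(1.86*q - 0.45)^2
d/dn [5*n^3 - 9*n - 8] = 15*n^2 - 9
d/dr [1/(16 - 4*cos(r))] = -sin(r)/(4*(cos(r) - 4)^2)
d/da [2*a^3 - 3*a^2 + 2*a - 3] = 6*a^2 - 6*a + 2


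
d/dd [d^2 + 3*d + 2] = 2*d + 3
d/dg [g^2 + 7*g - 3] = 2*g + 7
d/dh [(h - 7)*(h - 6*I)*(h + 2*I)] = 3*h^2 + h*(-14 - 8*I) + 12 + 28*I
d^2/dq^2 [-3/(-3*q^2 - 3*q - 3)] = 2*(-q^2 - q + (2*q + 1)^2 - 1)/(q^2 + q + 1)^3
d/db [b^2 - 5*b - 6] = 2*b - 5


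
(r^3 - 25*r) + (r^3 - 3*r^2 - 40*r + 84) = 2*r^3 - 3*r^2 - 65*r + 84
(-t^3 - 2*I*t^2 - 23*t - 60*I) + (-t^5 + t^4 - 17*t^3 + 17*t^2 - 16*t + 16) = -t^5 + t^4 - 18*t^3 + 17*t^2 - 2*I*t^2 - 39*t + 16 - 60*I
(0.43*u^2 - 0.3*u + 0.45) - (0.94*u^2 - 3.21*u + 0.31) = -0.51*u^2 + 2.91*u + 0.14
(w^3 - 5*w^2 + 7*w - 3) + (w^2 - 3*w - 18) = w^3 - 4*w^2 + 4*w - 21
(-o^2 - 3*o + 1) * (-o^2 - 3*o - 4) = o^4 + 6*o^3 + 12*o^2 + 9*o - 4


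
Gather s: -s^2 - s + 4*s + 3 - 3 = -s^2 + 3*s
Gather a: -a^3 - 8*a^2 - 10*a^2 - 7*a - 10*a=-a^3 - 18*a^2 - 17*a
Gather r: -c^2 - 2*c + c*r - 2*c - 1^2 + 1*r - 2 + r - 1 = -c^2 - 4*c + r*(c + 2) - 4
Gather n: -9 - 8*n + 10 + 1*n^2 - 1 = n^2 - 8*n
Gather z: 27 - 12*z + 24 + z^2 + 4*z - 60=z^2 - 8*z - 9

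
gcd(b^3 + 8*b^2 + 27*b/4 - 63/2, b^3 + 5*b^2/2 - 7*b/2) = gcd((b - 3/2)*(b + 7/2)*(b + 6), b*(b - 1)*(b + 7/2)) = b + 7/2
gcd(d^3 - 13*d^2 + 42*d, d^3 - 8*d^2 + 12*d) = d^2 - 6*d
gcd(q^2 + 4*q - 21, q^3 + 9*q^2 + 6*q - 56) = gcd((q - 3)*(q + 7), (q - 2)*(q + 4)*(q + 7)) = q + 7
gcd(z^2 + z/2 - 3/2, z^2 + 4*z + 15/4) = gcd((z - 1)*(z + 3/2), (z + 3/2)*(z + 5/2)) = z + 3/2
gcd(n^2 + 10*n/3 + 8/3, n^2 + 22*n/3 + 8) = n + 4/3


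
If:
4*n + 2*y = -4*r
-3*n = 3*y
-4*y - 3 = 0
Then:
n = 3/4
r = -3/8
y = -3/4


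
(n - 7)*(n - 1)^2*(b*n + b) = b*n^4 - 8*b*n^3 + 6*b*n^2 + 8*b*n - 7*b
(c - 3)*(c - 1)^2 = c^3 - 5*c^2 + 7*c - 3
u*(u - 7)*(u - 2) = u^3 - 9*u^2 + 14*u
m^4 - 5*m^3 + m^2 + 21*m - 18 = (m - 3)^2*(m - 1)*(m + 2)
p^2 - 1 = (p - 1)*(p + 1)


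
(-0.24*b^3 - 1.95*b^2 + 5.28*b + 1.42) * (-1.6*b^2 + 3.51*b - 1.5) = 0.384*b^5 + 2.2776*b^4 - 14.9325*b^3 + 19.1858*b^2 - 2.9358*b - 2.13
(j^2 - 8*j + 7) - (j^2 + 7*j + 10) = -15*j - 3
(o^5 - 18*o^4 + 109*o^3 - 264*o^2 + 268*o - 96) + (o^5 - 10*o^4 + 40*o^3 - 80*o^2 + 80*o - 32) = 2*o^5 - 28*o^4 + 149*o^3 - 344*o^2 + 348*o - 128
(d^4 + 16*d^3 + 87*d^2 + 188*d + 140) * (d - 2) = d^5 + 14*d^4 + 55*d^3 + 14*d^2 - 236*d - 280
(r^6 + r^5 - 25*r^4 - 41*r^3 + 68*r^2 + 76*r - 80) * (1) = r^6 + r^5 - 25*r^4 - 41*r^3 + 68*r^2 + 76*r - 80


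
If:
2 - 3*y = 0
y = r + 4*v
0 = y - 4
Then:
No Solution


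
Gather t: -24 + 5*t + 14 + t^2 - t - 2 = t^2 + 4*t - 12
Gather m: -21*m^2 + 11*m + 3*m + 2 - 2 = -21*m^2 + 14*m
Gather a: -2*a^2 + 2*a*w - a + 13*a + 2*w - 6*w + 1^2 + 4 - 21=-2*a^2 + a*(2*w + 12) - 4*w - 16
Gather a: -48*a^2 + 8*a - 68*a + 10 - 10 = -48*a^2 - 60*a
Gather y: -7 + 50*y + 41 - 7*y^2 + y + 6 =-7*y^2 + 51*y + 40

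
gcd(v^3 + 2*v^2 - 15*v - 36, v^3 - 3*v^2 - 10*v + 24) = v^2 - v - 12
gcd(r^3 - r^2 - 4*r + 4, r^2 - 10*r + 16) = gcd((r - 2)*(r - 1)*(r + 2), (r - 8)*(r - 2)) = r - 2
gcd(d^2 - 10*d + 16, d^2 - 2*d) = d - 2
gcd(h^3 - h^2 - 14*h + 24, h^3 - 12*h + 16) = h^2 + 2*h - 8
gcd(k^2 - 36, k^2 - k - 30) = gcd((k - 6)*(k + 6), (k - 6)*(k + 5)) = k - 6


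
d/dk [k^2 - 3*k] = 2*k - 3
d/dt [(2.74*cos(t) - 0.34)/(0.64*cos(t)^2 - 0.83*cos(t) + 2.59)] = (1.7536*cos(t)^2 - 0.4352*cos(t) - 6.8144)*sin(t)/(0.4096*cos(t)^4 - 1.0624*cos(t)^3 + 4.0041*cos(t)^2 - 4.2994*cos(t) + 6.7081)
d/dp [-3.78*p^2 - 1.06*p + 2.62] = -7.56*p - 1.06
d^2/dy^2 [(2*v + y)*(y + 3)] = 2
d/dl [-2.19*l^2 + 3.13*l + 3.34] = 3.13 - 4.38*l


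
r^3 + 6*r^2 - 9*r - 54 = (r - 3)*(r + 3)*(r + 6)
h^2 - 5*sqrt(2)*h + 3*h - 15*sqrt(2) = (h + 3)*(h - 5*sqrt(2))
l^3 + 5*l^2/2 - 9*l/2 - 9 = (l - 2)*(l + 3/2)*(l + 3)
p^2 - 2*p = p*(p - 2)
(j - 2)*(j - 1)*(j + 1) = j^3 - 2*j^2 - j + 2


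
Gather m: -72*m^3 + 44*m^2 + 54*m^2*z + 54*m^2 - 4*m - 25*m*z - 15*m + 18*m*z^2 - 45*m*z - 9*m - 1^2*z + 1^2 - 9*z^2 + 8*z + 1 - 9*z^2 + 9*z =-72*m^3 + m^2*(54*z + 98) + m*(18*z^2 - 70*z - 28) - 18*z^2 + 16*z + 2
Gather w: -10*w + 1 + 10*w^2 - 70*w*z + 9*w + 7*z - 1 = 10*w^2 + w*(-70*z - 1) + 7*z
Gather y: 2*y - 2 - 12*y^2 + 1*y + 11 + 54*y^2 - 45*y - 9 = 42*y^2 - 42*y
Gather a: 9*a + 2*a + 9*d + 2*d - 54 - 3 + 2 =11*a + 11*d - 55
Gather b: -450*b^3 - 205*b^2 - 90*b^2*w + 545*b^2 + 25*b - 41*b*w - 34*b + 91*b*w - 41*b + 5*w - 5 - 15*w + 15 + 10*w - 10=-450*b^3 + b^2*(340 - 90*w) + b*(50*w - 50)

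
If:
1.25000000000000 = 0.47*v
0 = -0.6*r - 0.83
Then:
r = -1.38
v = 2.66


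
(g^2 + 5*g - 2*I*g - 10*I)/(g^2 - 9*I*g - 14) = (g + 5)/(g - 7*I)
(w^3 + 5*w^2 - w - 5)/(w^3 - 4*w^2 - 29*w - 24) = (w^2 + 4*w - 5)/(w^2 - 5*w - 24)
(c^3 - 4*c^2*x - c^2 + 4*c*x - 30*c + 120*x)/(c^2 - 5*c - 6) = (c^2 - 4*c*x + 5*c - 20*x)/(c + 1)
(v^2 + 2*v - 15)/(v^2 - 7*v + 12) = (v + 5)/(v - 4)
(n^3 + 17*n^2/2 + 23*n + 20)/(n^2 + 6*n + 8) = n + 5/2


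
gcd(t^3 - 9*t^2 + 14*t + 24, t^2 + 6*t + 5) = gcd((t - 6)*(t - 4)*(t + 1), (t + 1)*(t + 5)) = t + 1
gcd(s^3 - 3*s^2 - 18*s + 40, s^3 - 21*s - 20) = s^2 - s - 20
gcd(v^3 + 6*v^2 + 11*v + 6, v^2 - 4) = v + 2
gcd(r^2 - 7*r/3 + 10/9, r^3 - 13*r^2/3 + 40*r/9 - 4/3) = r - 2/3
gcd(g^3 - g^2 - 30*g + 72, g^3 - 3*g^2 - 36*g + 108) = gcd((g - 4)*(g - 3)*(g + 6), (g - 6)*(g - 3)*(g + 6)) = g^2 + 3*g - 18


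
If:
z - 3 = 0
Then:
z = 3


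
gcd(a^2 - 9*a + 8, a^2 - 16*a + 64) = a - 8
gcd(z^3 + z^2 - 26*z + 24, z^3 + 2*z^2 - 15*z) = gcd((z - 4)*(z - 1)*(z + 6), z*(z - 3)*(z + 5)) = 1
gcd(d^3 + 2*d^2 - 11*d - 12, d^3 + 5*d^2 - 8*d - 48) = d^2 + d - 12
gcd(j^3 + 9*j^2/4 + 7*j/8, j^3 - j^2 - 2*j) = j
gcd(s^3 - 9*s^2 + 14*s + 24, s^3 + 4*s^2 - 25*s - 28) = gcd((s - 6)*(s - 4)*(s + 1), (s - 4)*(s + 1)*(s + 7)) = s^2 - 3*s - 4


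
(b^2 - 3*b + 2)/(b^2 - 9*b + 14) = (b - 1)/(b - 7)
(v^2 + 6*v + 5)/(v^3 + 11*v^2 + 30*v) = (v + 1)/(v*(v + 6))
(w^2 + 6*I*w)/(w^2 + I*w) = (w + 6*I)/(w + I)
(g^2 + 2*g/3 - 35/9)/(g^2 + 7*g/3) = (g - 5/3)/g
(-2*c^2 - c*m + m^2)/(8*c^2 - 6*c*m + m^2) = (-c - m)/(4*c - m)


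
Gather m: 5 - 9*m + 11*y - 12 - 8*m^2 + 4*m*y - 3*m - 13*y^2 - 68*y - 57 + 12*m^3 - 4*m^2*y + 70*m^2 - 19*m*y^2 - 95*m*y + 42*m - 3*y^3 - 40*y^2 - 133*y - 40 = 12*m^3 + m^2*(62 - 4*y) + m*(-19*y^2 - 91*y + 30) - 3*y^3 - 53*y^2 - 190*y - 104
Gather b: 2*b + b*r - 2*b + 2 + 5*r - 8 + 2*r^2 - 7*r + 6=b*r + 2*r^2 - 2*r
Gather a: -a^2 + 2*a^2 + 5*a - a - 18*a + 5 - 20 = a^2 - 14*a - 15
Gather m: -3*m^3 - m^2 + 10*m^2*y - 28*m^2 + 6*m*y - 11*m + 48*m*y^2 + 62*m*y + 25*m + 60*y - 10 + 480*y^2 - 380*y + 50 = -3*m^3 + m^2*(10*y - 29) + m*(48*y^2 + 68*y + 14) + 480*y^2 - 320*y + 40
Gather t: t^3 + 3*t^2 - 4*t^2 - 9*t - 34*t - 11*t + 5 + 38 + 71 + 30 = t^3 - t^2 - 54*t + 144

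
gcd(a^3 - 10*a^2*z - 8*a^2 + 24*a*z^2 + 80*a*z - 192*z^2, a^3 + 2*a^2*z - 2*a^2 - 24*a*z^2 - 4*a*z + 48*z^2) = -a + 4*z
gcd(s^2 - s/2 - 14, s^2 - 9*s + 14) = 1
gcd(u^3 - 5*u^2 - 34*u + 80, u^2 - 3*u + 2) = u - 2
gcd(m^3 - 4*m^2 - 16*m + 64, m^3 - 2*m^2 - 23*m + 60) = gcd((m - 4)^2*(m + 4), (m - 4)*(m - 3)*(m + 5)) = m - 4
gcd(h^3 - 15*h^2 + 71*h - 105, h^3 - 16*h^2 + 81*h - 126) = h^2 - 10*h + 21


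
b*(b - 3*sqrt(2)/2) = b^2 - 3*sqrt(2)*b/2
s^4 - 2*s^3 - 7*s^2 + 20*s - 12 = (s - 2)^2*(s - 1)*(s + 3)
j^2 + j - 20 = (j - 4)*(j + 5)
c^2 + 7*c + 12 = (c + 3)*(c + 4)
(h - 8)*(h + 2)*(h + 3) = h^3 - 3*h^2 - 34*h - 48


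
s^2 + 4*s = s*(s + 4)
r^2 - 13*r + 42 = (r - 7)*(r - 6)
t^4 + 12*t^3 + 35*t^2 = t^2*(t + 5)*(t + 7)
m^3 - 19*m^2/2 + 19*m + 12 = (m - 6)*(m - 4)*(m + 1/2)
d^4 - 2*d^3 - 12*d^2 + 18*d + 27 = (d - 3)^2*(d + 1)*(d + 3)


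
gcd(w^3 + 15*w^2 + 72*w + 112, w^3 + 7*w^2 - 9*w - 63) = w + 7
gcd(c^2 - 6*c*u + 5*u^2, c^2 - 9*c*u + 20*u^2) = -c + 5*u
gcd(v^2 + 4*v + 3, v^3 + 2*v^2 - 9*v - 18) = v + 3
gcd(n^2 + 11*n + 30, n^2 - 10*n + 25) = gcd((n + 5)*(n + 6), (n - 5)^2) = 1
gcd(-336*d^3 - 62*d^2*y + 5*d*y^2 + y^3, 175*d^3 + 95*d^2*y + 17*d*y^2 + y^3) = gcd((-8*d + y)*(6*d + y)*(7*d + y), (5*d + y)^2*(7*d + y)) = 7*d + y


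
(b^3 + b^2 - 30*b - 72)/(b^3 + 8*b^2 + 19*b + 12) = (b - 6)/(b + 1)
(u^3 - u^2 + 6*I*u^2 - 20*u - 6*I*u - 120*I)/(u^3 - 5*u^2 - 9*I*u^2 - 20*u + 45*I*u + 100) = (u^2 + u*(4 + 6*I) + 24*I)/(u^2 - 9*I*u - 20)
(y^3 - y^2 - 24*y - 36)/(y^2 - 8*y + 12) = (y^2 + 5*y + 6)/(y - 2)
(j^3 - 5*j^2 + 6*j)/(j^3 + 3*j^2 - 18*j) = (j - 2)/(j + 6)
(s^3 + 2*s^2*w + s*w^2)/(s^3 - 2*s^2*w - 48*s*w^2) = (s^2 + 2*s*w + w^2)/(s^2 - 2*s*w - 48*w^2)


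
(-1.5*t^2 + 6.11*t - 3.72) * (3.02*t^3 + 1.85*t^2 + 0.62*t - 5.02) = -4.53*t^5 + 15.6772*t^4 - 0.860899999999999*t^3 + 4.4362*t^2 - 32.9786*t + 18.6744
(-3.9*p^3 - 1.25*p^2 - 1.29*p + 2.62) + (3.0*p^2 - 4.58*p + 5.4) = -3.9*p^3 + 1.75*p^2 - 5.87*p + 8.02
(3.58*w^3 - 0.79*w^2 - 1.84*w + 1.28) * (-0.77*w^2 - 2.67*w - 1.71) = -2.7566*w^5 - 8.9503*w^4 - 2.5957*w^3 + 5.2781*w^2 - 0.2712*w - 2.1888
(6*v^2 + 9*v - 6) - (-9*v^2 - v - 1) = 15*v^2 + 10*v - 5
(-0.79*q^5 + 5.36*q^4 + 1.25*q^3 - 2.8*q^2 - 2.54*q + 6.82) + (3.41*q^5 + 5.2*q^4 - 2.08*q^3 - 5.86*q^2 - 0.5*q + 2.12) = 2.62*q^5 + 10.56*q^4 - 0.83*q^3 - 8.66*q^2 - 3.04*q + 8.94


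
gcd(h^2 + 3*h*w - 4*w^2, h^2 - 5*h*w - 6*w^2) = 1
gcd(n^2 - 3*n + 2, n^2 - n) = n - 1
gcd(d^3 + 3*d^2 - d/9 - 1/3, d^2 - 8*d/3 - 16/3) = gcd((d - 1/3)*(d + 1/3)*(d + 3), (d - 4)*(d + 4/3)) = 1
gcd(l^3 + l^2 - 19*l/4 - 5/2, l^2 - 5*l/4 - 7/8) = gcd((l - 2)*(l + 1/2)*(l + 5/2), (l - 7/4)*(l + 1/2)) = l + 1/2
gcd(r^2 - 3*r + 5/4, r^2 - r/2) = r - 1/2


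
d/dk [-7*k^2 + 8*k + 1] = 8 - 14*k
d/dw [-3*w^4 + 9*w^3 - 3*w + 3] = -12*w^3 + 27*w^2 - 3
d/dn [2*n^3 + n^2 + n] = 6*n^2 + 2*n + 1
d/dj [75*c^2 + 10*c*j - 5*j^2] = 10*c - 10*j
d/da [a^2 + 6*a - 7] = 2*a + 6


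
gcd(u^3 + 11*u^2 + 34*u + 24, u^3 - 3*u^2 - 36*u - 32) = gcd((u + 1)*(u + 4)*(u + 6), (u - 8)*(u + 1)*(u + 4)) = u^2 + 5*u + 4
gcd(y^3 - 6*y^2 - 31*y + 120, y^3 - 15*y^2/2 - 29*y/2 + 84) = y^2 - 11*y + 24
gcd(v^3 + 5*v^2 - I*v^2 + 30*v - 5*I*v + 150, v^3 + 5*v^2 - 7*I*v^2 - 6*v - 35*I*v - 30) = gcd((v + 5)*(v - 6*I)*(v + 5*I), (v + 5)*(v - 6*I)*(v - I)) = v^2 + v*(5 - 6*I) - 30*I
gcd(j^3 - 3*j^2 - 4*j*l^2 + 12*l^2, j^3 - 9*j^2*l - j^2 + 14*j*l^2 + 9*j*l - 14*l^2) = j - 2*l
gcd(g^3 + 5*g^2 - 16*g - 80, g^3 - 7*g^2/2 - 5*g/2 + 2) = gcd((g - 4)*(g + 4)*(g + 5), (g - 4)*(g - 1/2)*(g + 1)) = g - 4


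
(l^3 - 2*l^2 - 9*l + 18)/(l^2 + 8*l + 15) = (l^2 - 5*l + 6)/(l + 5)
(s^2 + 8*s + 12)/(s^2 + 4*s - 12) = (s + 2)/(s - 2)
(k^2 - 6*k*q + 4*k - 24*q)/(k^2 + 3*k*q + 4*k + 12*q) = (k - 6*q)/(k + 3*q)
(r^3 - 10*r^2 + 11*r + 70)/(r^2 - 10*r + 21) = (r^2 - 3*r - 10)/(r - 3)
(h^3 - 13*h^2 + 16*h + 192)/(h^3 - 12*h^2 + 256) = (h + 3)/(h + 4)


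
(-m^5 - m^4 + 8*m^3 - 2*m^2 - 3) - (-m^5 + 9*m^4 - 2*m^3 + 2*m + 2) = -10*m^4 + 10*m^3 - 2*m^2 - 2*m - 5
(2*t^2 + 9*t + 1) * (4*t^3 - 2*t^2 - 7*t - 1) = 8*t^5 + 32*t^4 - 28*t^3 - 67*t^2 - 16*t - 1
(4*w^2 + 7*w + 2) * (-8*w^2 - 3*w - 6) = -32*w^4 - 68*w^3 - 61*w^2 - 48*w - 12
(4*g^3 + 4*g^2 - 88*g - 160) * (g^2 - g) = 4*g^5 - 92*g^3 - 72*g^2 + 160*g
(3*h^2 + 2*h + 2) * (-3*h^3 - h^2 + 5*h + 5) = -9*h^5 - 9*h^4 + 7*h^3 + 23*h^2 + 20*h + 10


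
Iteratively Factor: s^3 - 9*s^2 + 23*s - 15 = (s - 3)*(s^2 - 6*s + 5) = (s - 3)*(s - 1)*(s - 5)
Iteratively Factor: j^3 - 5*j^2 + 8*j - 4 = (j - 2)*(j^2 - 3*j + 2) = (j - 2)*(j - 1)*(j - 2)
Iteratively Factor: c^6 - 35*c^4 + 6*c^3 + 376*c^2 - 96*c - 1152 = (c + 4)*(c^5 - 4*c^4 - 19*c^3 + 82*c^2 + 48*c - 288) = (c - 3)*(c + 4)*(c^4 - c^3 - 22*c^2 + 16*c + 96) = (c - 4)*(c - 3)*(c + 4)*(c^3 + 3*c^2 - 10*c - 24) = (c - 4)*(c - 3)*(c + 4)^2*(c^2 - c - 6) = (c - 4)*(c - 3)*(c + 2)*(c + 4)^2*(c - 3)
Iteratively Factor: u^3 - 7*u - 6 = (u + 2)*(u^2 - 2*u - 3) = (u + 1)*(u + 2)*(u - 3)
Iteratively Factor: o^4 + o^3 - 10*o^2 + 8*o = (o)*(o^3 + o^2 - 10*o + 8) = o*(o - 1)*(o^2 + 2*o - 8) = o*(o - 1)*(o + 4)*(o - 2)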